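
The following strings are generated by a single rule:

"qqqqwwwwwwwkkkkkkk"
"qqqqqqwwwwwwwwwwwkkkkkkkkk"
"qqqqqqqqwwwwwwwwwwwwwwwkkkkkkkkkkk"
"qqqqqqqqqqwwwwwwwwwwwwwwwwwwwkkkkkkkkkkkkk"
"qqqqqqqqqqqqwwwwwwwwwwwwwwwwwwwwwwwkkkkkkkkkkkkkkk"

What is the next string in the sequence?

qqqqqqqqqqqqqqwwwwwwwwwwwwwwwwwwwwwwwwwwwkkkkkkkkkkkkkkkkk

Each string has the form q^{2n} w^{4n-1} k^{2n+3}, where the shown terms are n = 2, 3, 4, 5, 6.
At n = 7 the blocks have lengths 14, 27, 17.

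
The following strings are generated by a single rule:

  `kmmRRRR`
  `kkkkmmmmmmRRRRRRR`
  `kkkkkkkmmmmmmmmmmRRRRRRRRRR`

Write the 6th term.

Each string has the form k^{3n-2} m^{4n-2} R^{3n+1} (n = 1, 2, …).
At n = 6 the blocks have lengths 16, 22, 19.

kkkkkkkkkkkkkkkkmmmmmmmmmmmmmmmmmmmmmmRRRRRRRRRRRRRRRRRRR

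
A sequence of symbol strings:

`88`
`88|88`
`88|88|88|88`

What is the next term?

88|88|88|88|88|88|88|88

s(k+1) = s(k)·|·s(k) — each term doubles the last with '|' between the halves.
One more doubling of 88|88|88|88 gives the answer.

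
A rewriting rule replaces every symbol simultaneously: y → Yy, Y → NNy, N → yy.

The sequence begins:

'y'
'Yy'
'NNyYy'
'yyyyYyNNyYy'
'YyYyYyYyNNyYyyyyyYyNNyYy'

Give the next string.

NNyYyNNyYyNNyYyNNyYyyyyyYyNNyYyYyYyYyYyNNyYyyyyyYyNNyYy

Applying the rule to each of the 24 symbols of YyYyYyYyNNyYyyyyyYyNNyYy gives the pieces NNy Yy NNy Yy NNy Yy NNy Yy yy yy Yy NNy Yy Yy Yy Yy Yy NNy Yy yy yy Yy NNy Yy, which concatenate to the answer.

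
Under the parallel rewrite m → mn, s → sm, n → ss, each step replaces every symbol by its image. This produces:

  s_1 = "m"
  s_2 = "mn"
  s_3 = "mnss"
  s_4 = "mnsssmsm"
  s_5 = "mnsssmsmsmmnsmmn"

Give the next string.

mnsssmsmsmmnsmmnsmmnmnsssmmnmnss

Applying the rule to each of the 16 symbols of mnsssmsmsmmnsmmn gives the pieces mn ss sm sm sm mn sm mn sm mn mn ss sm mn mn ss, which concatenate to the answer.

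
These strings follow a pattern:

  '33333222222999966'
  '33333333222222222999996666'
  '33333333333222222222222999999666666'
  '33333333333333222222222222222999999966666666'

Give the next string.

Reading off run lengths: 3 runs 5, 8, 11, 14; 2 runs 6, 9, 12, 15; 9 runs 4, 5, 6, 7; 6 runs 2, 4, 6, 8 — each is linear in n (n = 1, 2, …).
For the next term, n = 5, so the run lengths are 17, 18, 8, 10.

33333333333333333222222222222222222999999996666666666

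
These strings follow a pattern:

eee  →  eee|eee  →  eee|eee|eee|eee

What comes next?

s(k+1) = s(k)·|·s(k) — each term doubles the last with '|' between the halves.
Doubling eee|eee|eee|eee with '|' between the halves:

eee|eee|eee|eee|eee|eee|eee|eee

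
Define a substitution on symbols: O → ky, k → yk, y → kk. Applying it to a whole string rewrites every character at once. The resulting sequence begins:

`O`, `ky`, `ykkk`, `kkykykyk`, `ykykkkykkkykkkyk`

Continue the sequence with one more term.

φ(ykykkkykkkykkkyk) expands symbol-by-symbol to kk yk kk yk yk yk kk yk yk yk kk yk yk yk kk yk; joining the 16 pieces gives the next term.

kkykkkykykykkkykykykkkykykykkkyk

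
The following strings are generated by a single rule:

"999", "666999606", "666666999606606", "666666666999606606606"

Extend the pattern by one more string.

Each term wraps the previous one in 666 on the left and 606 on the right.
One more step from 666666666999606606606 gives the answer.

666666666666999606606606606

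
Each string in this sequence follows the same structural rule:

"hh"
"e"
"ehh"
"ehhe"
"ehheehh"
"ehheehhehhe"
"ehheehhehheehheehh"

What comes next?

ehheehhehheehheehhehheehhehhe

This is a Fibonacci-style word recurrence s(k) = s(k−1)·s(k−2): e.g. e·hh = ehh.
Continuing: ehheehhehheehheehh · ehheehhehhe gives term 8.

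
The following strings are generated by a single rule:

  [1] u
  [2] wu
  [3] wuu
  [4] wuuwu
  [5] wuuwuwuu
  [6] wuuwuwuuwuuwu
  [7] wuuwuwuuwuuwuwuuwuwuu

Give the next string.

wuuwuwuuwuuwuwuuwuwuuwuuwuwuuwuuwu

This is a Fibonacci-style word recurrence s(k) = s(k−1)·s(k−2): e.g. wu·u = wuu.
The next term joins wuuwuwuuwuuwuwuuwuwuu and wuuwuwuuwuuwu.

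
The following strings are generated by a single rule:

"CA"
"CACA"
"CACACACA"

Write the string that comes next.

Each string is two copies of the previous one concatenated.
One more doubling of CACACACA gives the answer.

CACACACACACACACA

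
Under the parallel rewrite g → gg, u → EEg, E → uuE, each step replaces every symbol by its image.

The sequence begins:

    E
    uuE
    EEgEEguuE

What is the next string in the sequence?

Rewriting each symbol of EEgEEguuE: E→uuE, E→uuE, g→gg, E→uuE, E→uuE, g→gg, u→EEg, u→EEg, E→uuE, which concatenates to uuE uuE gg uuE uuE gg EEg EEg uuE.

uuEuuEgguuEuuEggEEgEEguuE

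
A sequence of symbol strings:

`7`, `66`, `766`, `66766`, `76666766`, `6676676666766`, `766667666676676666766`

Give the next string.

This is a Fibonacci-style word recurrence s(k) = s(k−2)·s(k−1): e.g. 7·66 = 766.
The next term joins 6676676666766 and 766667666676676666766.

6676676666766766667666676676666766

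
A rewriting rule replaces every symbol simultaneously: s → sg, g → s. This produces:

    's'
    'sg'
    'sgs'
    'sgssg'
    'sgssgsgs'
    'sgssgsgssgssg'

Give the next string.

sgssgsgssgssgsgssgsgs

Replace each of the 13 characters of sgssgsgssgssg in place — sg s sg sg s sg s sg sg s sg sg s — and concatenate.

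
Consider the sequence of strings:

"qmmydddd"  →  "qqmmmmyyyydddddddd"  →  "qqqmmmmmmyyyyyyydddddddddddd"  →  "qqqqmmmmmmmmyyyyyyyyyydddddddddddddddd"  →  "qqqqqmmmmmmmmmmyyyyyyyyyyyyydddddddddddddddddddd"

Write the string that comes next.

Reading off run lengths: q runs 1, 2, 3, 4, 5; m runs 2, 4, 6, 8, 10; y runs 1, 4, 7, 10, 13; d runs 4, 8, 12, 16, 20 — each is linear in n (n = 1, 2, …).
For the next term, n = 6, so the run lengths are 6, 12, 16, 24.

qqqqqqmmmmmmmmmmmmyyyyyyyyyyyyyyyydddddddddddddddddddddddd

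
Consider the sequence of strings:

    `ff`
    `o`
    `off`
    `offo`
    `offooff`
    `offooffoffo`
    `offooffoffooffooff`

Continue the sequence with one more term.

offooffoffooffooffoffooffoffo

Each term (from the third on) is the previous term followed by the one before it: term 3 = o·ff = off.
The next term joins offooffoffooffooff and offooffoffo.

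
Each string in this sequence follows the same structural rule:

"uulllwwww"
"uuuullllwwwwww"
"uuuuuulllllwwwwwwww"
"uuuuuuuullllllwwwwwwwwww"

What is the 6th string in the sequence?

Reading off run lengths: u runs 2, 4, 6, 8; l runs 3, 4, 5, 6; w runs 4, 6, 8, 10 — each is linear in n (n = 1, 2, …).
Setting n = 6 gives 12, 8, 14 characters in each block.

uuuuuuuuuuuullllllllwwwwwwwwwwwwww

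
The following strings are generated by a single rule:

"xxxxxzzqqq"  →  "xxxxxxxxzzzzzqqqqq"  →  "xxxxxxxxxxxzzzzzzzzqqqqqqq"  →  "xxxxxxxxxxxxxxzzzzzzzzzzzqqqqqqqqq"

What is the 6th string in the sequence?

xxxxxxxxxxxxxxxxxxxxzzzzzzzzzzzzzzzzzqqqqqqqqqqqqq

The n-th term is 3n+2 x's then 3n-1 z's then 2n+1 q's (n = 1, 2, …).
Setting n = 6 gives 20, 17, 13 characters in each block.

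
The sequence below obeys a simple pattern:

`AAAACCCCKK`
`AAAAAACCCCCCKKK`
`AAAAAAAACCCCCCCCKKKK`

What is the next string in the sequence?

AAAAAAAAAACCCCCCCCCCKKKKK

The n-th term is 2n A's then 2n C's then n K's, where the shown terms are n = 2, 3, 4.
Setting n = 5 gives 10, 10, 5 characters in each block.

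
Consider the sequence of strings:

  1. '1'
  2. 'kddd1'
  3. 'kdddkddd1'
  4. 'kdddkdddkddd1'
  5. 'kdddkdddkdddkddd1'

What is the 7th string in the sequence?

kdddkdddkdddkdddkdddkddd1

Every step adds kddd at the front: s(k+1) = kddd·s(k).
From kdddkdddkdddkddd1, 2 further steps: kdddkdddkdddkddd1 → kdddkdddkdddkdddkddd1 → (answer).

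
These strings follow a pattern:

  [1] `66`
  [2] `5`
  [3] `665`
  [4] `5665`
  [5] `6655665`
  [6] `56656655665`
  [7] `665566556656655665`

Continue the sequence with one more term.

From term 3 onward, concatenate the second-to-last term with the last: 66·5 = 665, 5·665 = 5665, …
Continuing: 56656655665 · 665566556656655665 gives term 8.

56656655665665566556656655665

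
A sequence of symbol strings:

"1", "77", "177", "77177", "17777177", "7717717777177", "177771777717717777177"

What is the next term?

7717717777177177771777717717777177

This is a Fibonacci-style word recurrence s(k) = s(k−2)·s(k−1): e.g. 1·77 = 177.
So term 8 is 7717717777177·177771777717717777177.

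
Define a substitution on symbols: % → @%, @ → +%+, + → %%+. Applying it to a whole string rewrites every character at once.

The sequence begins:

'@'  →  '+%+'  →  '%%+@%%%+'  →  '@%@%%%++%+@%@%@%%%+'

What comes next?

+%+@%+%+@%@%@%%%+%%+@%%%++%+@%+%+@%+%+@%@%@%%%+

φ(@%@%%%++%+@%@%@%%%+) expands symbol-by-symbol to +%+ @% +%+ @% @% @% %%+ %%+ @% %%+ +%+ @% +%+ @% +%+ @% @% @% %%+; joining the 19 pieces gives the next term.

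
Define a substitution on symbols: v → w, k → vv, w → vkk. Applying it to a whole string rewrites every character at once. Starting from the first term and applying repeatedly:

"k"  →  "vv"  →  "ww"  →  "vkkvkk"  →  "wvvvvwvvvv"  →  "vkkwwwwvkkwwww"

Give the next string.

wvvvvvkkvkkvkkvkkwvvvvvkkvkkvkkvkk

φ(vkkwwwwvkkwwww) expands symbol-by-symbol to w vv vv vkk vkk vkk vkk w vv vv vkk vkk vkk vkk; joining the 14 pieces gives the next term.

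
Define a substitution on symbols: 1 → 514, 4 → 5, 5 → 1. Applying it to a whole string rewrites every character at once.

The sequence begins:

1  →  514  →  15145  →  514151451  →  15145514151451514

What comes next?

Rewriting the 17 symbols of 15145514151451514 one by one yields 514 1 514 5 1 1 514 5 514 1 514 5 1 514 1 514 5; concatenated:

5141514511514551415145151415145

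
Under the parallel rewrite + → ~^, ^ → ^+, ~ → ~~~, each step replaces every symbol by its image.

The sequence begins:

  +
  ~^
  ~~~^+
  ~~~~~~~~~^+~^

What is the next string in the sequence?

Rewriting the 13 symbols of ~~~~~~~~~^+~^ one by one yields ~~~ ~~~ ~~~ ~~~ ~~~ ~~~ ~~~ ~~~ ~~~ ^+ ~^ ~~~ ^+; concatenated:

~~~~~~~~~~~~~~~~~~~~~~~~~~~^+~^~~~^+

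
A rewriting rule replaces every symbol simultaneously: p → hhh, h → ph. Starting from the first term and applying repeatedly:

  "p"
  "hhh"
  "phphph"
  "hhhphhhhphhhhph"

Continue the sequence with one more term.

Rewriting the 15 symbols of hhhphhhhphhhhph one by one yields ph ph ph hhh ph ph ph ph hhh ph ph ph ph hhh ph; concatenated:

phphphhhhphphphphhhhphphphphhhhph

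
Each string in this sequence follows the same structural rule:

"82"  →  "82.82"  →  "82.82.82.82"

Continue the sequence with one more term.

Each string is two copies of the previous one joined by '.'.
Doubling 82.82.82.82 with '.' between the halves:

82.82.82.82.82.82.82.82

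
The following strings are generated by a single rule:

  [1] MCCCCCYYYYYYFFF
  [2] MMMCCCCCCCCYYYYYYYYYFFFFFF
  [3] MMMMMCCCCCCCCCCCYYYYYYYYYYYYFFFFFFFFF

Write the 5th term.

Each string has the form M^{2n-1} C^{3n+2} Y^{3n+3} F^{3n} (n = 1, 2, …).
At n = 5 the blocks have lengths 9, 17, 18, 15.

MMMMMMMMMCCCCCCCCCCCCCCCCCYYYYYYYYYYYYYYYYYYFFFFFFFFFFFFFFF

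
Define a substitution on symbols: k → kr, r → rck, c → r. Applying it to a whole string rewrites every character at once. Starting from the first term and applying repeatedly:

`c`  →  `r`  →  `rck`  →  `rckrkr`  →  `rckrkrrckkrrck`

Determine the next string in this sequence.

rckrkrrckkrrckrckrkrkrrckrckrkr

φ(rckrkrrckkrrck) expands symbol-by-symbol to rck r kr rck kr rck rck r kr kr rck rck r kr; joining the 14 pieces gives the next term.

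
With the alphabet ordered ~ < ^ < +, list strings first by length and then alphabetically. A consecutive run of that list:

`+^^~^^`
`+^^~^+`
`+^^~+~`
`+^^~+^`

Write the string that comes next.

Find the rightmost character of +^^~+^ below +, bump it to the next letter, and reset everything to its right to ~.

+^^~++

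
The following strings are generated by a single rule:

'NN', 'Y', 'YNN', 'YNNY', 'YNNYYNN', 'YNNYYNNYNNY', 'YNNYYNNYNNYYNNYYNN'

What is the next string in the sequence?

From term 3 onward, concatenate the last term with the second-to-last: Y·NN = YNN, YNN·Y = YNNY, …
The next term joins YNNYYNNYNNYYNNYYNN and YNNYYNNYNNY.

YNNYYNNYNNYYNNYYNNYNNYYNNYNNY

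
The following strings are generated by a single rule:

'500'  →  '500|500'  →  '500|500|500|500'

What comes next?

Every step duplicates the string with '|' between the halves.
Doubling 500|500|500|500 with '|' between the halves:

500|500|500|500|500|500|500|500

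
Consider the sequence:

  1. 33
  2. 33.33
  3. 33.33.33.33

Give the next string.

Every step duplicates the string with '.' between the halves.
Doubling 33.33.33.33 with '.' between the halves:

33.33.33.33.33.33.33.33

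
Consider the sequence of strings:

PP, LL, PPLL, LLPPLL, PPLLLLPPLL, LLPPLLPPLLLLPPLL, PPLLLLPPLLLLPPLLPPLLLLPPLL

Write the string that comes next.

Each term (from the third on) is the two preceding terms concatenated in order: term 3 = PP·LL = PPLL.
The next term joins LLPPLLPPLLLLPPLL and PPLLLLPPLLLLPPLLPPLLLLPPLL.

LLPPLLPPLLLLPPLLPPLLLLPPLLLLPPLLPPLLLLPPLL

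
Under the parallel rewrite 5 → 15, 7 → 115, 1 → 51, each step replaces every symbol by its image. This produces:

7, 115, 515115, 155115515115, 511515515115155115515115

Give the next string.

155151155115155115515115511515515115155115515115

Applying the rule to each of the 24 symbols of 511515515115155115515115 gives the pieces 15 51 51 15 51 15 15 51 15 51 51 15 51 15 15 51 51 15 15 51 15 51 51 15, which concatenate to the answer.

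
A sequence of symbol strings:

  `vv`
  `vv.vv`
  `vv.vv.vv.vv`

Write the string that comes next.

vv.vv.vv.vv.vv.vv.vv.vv

Each string is two copies of the previous one joined by '.'.
So the next term is two copies of vv.vv.vv.vv with '.' between the halves.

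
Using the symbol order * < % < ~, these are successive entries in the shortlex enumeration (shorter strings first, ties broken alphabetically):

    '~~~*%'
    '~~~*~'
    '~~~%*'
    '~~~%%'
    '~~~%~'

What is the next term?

The successor of ~~~%~ increments the rightmost position that isn't already ~ and resets every position after it to *.

~~~~*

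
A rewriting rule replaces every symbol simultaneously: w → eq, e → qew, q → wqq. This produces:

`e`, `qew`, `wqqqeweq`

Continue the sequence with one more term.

Expanding wqqqeweq: w→eq, q→wqq, q→wqq, q→wqq, e→qew, w→eq, e→qew, q→wqq. Concatenated: eq wqq wqq wqq qew eq qew wqq.

eqwqqwqqwqqqeweqqewwqq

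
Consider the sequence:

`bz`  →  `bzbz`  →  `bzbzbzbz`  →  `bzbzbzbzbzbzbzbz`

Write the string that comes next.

s(k+1) = s(k)·s(k) — each term doubles the last.
Doubling bzbzbzbzbzbzbzbz:

bzbzbzbzbzbzbzbzbzbzbzbzbzbzbzbz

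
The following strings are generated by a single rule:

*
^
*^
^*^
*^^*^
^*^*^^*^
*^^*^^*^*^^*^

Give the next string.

^*^*^^*^*^^*^^*^*^^*^

Each term (from the third on) is the two preceding terms concatenated in order: term 3 = *·^ = *^.
So term 8 is ^*^*^^*^·*^^*^^*^*^^*^.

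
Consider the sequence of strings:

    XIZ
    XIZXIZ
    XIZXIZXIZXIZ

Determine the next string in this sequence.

s(k+1) = s(k)·s(k) — each term doubles the last.
Doubling XIZXIZXIZXIZ:

XIZXIZXIZXIZXIZXIZXIZXIZ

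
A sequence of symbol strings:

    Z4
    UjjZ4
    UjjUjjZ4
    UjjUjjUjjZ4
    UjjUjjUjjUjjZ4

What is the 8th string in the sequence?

Each term is the previous one with Ujj prepended.
From UjjUjjUjjUjjZ4, 3 further steps: UjjUjjUjjUjjZ4 → UjjUjjUjjUjjUjjZ4 → UjjUjjUjjUjjUjjUjjZ4 → (answer).

UjjUjjUjjUjjUjjUjjUjjZ4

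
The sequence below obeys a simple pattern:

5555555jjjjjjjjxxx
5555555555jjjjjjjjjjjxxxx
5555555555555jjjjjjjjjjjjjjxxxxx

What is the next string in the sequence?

The n-th term is 3n-2 5's then 3n-1 j's then n x's, where the shown terms are n = 3, 4, 5.
For the next term, n = 6, so the run lengths are 16, 17, 6.

5555555555555555jjjjjjjjjjjjjjjjjxxxxxx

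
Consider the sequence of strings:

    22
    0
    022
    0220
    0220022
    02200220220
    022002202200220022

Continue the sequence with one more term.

02200220220022002202200220220

Each term (from the third on) is the previous term followed by the one before it: term 3 = 0·22 = 022.
Continuing: 022002202200220022 · 02200220220 gives term 8.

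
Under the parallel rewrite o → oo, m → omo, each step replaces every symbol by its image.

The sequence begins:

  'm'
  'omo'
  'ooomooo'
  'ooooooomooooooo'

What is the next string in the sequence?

Rewriting the 15 symbols of ooooooomooooooo one by one yields oo oo oo oo oo oo oo omo oo oo oo oo oo oo oo; concatenated:

ooooooooooooooomooooooooooooooo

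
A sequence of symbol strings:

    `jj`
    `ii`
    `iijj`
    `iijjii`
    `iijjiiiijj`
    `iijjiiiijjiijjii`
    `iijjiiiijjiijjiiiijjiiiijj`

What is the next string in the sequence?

This is a Fibonacci-style word recurrence s(k) = s(k−1)·s(k−2): e.g. ii·jj = iijj.
Continuing: iijjiiiijjiijjiiiijjiiiijj · iijjiiiijjiijjii gives term 8.

iijjiiiijjiijjiiiijjiiiijjiijjiiiijjiijjii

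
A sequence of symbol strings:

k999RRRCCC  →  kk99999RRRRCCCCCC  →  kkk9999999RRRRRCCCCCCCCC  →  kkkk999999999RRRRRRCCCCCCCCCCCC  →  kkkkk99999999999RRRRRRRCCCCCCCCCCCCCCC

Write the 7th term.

kkkkkkk999999999999999RRRRRRRRRCCCCCCCCCCCCCCCCCCCCC

Reading off run lengths: k runs 1, 2, 3, 4, 5; 9 runs 3, 5, 7, 9, 11; R runs 3, 4, 5, 6, 7; C runs 3, 6, 9, 12, 15 — each is linear in n (n = 1, 2, …).
Setting n = 7 gives 7, 15, 9, 21 characters in each block.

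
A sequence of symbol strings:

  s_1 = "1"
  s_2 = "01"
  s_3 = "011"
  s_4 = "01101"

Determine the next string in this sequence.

01101011

This is a Fibonacci-style word recurrence s(k) = s(k−1)·s(k−2): e.g. 01·1 = 011.
Continuing: 01101 · 011 gives term 5.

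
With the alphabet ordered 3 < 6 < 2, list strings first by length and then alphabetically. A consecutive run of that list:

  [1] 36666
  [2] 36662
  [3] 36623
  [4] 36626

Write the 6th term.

Continuing the enumeration 2 steps past 36626: 36626 → 36622 → (answer).

36233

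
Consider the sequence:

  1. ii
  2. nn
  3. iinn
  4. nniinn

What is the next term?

This is a Fibonacci-style word recurrence s(k) = s(k−2)·s(k−1): e.g. ii·nn = iinn.
Continuing: iinn · nniinn gives term 5.

iinnnniinn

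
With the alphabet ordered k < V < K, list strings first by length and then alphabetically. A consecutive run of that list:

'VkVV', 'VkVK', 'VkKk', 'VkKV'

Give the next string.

VkKK

The successor of VkKV increments the rightmost position that isn't already K and resets every position after it to k.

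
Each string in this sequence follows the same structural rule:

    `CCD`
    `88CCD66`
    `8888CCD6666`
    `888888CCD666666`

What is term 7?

Each term wraps the previous one in 88 on the left and 66 on the right.
From 888888CCD666666, 3 further steps: 888888CCD666666 → 88888888CCD66666666 → 8888888888CCD6666666666 → (answer).

888888888888CCD666666666666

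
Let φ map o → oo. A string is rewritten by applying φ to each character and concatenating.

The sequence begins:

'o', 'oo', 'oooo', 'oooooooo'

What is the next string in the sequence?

Rewriting each symbol of oooooooo: o→oo, o→oo, o→oo, o→oo, o→oo, o→oo, o→oo, o→oo, which concatenates to oo oo oo oo oo oo oo oo.

oooooooooooooooo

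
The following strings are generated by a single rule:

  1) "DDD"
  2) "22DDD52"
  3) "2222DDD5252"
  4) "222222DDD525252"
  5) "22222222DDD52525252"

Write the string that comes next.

2222222222DDD5252525252

s(k+1) = 22·s(k)·52, so each term gains 22 as a prefix and 52 as a suffix.
So the next term is 22·22222222DDD52525252·52.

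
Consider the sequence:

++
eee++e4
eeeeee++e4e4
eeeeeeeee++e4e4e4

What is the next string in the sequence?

Every step adds eee to the front and e4 to the end of the previous string.
Applying this once more to eeeeeeeee++e4e4e4:

eeeeeeeeeeee++e4e4e4e4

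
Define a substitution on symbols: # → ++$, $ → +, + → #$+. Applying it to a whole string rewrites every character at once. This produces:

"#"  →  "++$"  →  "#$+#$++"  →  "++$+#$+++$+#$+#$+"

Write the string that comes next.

Replace each of the 17 characters of ++$+#$+++$+#$+#$+ in place — #$+ #$+ + #$+ ++$ + #$+ #$+ #$+ + #$+ ++$ + #$+ ++$ + #$+ — and concatenate.

#$+#$++#$+++$+#$+#$+#$++#$+++$+#$+++$+#$+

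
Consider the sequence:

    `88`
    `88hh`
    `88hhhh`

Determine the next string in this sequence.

The strings grow by a fixed suffix hh each time.
Applying this once more to 88hhhh:

88hhhhhh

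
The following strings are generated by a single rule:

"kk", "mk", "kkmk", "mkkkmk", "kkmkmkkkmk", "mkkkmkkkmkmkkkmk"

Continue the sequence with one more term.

kkmkmkkkmkmkkkmkkkmkmkkkmk

Each term (from the third on) is the two preceding terms concatenated in order: term 3 = kk·mk = kkmk.
Continuing: kkmkmkkkmk · mkkkmkkkmkmkkkmk gives term 7.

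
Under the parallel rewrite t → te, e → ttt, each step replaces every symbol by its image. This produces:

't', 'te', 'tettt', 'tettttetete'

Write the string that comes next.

tettttetetetettttettttettt

Expanding tettttetete: t→te, e→ttt, t→te, t→te, t→te, t→te, e→ttt, t→te, e→ttt, t→te, e→ttt. Concatenated: te ttt te te te te ttt te ttt te ttt.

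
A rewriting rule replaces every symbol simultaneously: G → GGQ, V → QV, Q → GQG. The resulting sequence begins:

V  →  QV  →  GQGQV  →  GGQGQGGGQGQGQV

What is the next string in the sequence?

GGQGGQGQGGGQGQGGGQGGQGGQGQGGGQGQGGGQGQGQV

φ(GGQGQGGGQGQGQV) expands symbol-by-symbol to GGQ GGQ GQG GGQ GQG GGQ GGQ GGQ GQG GGQ GQG GGQ GQG QV; joining the 14 pieces gives the next term.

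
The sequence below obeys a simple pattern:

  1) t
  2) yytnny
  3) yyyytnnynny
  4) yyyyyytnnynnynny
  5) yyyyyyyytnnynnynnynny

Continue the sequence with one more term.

Each term wraps the previous one in yy on the left and nny on the right.
One more step from yyyyyyyytnnynnynnynny gives the answer.

yyyyyyyyyytnnynnynnynnynny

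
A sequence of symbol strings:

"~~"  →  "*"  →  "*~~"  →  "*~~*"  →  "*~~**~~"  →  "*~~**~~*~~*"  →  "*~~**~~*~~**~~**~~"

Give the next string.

From term 3 onward, concatenate the last term with the second-to-last: *·~~ = *~~, *~~·* = *~~*, …
The next term joins *~~**~~*~~**~~**~~ and *~~**~~*~~*.

*~~**~~*~~**~~**~~*~~**~~*~~*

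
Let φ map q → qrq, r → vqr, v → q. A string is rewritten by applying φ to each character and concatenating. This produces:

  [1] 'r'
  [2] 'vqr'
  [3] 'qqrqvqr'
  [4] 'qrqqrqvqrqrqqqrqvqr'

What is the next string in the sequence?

Rewriting the 19 symbols of qrqqrqvqrqrqqqrqvqr one by one yields qrq vqr qrq qrq vqr qrq q qrq vqr qrq vqr qrq qrq qrq vqr qrq q qrq vqr; concatenated:

qrqvqrqrqqrqvqrqrqqqrqvqrqrqvqrqrqqrqqrqvqrqrqqqrqvqr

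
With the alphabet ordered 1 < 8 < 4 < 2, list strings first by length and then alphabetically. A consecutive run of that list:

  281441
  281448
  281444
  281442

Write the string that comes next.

281421

Find the rightmost character of 281442 below 2, bump it to the next letter, and reset everything to its right to 1.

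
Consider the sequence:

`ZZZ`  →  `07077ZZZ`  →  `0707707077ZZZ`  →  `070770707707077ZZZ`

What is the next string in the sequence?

The strings grow by a fixed prefix 07077 each time.
So the next term is 07077·070770707707077ZZZ.

07077070770707707077ZZZ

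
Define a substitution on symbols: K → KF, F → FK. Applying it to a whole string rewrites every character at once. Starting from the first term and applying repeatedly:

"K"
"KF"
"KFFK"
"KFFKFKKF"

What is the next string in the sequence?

KFFKFKKFFKKFKFFK

Expanding KFFKFKKF: K→KF, F→FK, F→FK, K→KF, F→FK, K→KF, K→KF, F→FK. Concatenated: KF FK FK KF FK KF KF FK.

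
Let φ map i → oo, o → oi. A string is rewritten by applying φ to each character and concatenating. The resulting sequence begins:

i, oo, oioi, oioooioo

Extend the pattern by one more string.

oioooioioioooioi

Apply φ to oioooioo symbol by symbol: o→oi, i→oo, o→oi, o→oi, o→oi, i→oo, o→oi, o→oi; joined: oi oo oi oi oi oo oi oi.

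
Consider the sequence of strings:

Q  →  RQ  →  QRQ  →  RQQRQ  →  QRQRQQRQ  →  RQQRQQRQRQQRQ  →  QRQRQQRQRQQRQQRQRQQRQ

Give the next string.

From term 3 onward, concatenate the second-to-last term with the last: Q·RQ = QRQ, RQ·QRQ = RQQRQ, …
The next term joins RQQRQQRQRQQRQ and QRQRQQRQRQQRQQRQRQQRQ.

RQQRQQRQRQQRQQRQRQQRQRQQRQQRQRQQRQ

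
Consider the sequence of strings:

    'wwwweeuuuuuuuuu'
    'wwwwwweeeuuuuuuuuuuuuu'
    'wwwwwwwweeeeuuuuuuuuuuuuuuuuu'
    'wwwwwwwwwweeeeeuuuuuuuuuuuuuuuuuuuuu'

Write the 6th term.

wwwwwwwwwwwwwweeeeeeeuuuuuuuuuuuuuuuuuuuuuuuuuuuuu

Each string has the form w^{2n} e^{n} u^{4n+1}, where the shown terms are n = 2, 3, 4, 5.
Setting n = 7 gives 14, 7, 29 characters in each block.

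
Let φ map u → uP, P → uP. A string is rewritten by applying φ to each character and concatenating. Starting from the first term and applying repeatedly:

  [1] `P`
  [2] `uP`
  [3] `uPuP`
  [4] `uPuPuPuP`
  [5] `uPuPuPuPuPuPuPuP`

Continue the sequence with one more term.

Replace each of the 16 characters of uPuPuPuPuPuPuPuP in place — uP uP uP uP uP uP uP uP uP uP uP uP uP uP uP uP — and concatenate.

uPuPuPuPuPuPuPuPuPuPuPuPuPuPuPuP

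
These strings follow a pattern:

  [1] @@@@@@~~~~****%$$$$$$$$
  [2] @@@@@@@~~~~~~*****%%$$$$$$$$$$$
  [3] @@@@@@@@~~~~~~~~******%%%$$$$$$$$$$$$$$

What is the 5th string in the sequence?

@@@@@@@@@@~~~~~~~~~~~~********%%%%%$$$$$$$$$$$$$$$$$$$$

The n-th term is n+3 @'s then 2n-2 ~'s then n+1 *'s then n-2 %'s then 3n-1 $'s, where the shown terms are n = 3, 4, 5.
For term 5, n = 7, so the run lengths are 10, 12, 8, 5, 20.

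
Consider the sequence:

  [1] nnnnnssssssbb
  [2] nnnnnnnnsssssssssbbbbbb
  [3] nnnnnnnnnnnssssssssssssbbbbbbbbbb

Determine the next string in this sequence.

nnnnnnnnnnnnnnsssssssssssssssbbbbbbbbbbbbbb

Term n consists of 3n+2 n's, followed by 3n+3 s's, followed by 4n-2 b's (n = 1, 2, …).
For the next term, n = 4, so the run lengths are 14, 15, 14.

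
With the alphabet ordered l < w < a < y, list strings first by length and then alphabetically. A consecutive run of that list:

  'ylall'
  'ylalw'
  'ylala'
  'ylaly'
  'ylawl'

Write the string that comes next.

ylaww

Treat ylawl as a base-4 numeral over the given alphabet and add one, carrying through any trailing y's.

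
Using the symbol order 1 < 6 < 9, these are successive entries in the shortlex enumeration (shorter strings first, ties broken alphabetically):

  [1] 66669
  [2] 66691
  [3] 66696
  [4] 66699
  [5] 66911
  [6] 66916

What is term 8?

Advancing 2 positions from 66916 through 66916 → 66919 reaches term 8.

66961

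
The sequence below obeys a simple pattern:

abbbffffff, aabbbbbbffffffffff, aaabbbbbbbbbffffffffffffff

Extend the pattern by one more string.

aaaabbbbbbbbbbbbffffffffffffffffff

Term n consists of n a's, followed by 3n b's, followed by 4n+2 f's (n = 1, 2, …).
At n = 4 the blocks have lengths 4, 12, 18.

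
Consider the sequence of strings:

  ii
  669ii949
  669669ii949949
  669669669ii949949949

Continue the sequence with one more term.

s(k+1) = 669·s(k)·949, so each term gains 669 as a prefix and 949 as a suffix.
Applying this once more to 669669669ii949949949:

669669669669ii949949949949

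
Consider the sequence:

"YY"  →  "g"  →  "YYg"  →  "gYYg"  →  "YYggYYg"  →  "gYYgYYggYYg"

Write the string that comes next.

Each term (from the third on) is the two preceding terms concatenated in order: term 3 = YY·g = YYg.
The next term joins YYggYYg and gYYgYYggYYg.

YYggYYggYYgYYggYYg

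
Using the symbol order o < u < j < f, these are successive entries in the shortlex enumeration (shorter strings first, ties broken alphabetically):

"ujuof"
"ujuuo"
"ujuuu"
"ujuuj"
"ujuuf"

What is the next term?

ujujo

The successor of ujuuf increments the rightmost position that isn't already f and resets every position after it to o.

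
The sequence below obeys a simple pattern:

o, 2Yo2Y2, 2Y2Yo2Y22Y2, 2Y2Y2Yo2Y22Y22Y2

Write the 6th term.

s(k+1) = 2Y·s(k)·2Y2, so each term gains 2Y as a prefix and 2Y2 as a suffix.
From 2Y2Y2Yo2Y22Y22Y2, 2 further steps: 2Y2Y2Yo2Y22Y22Y2 → 2Y2Y2Y2Yo2Y22Y22Y22Y2 → (answer).

2Y2Y2Y2Y2Yo2Y22Y22Y22Y22Y2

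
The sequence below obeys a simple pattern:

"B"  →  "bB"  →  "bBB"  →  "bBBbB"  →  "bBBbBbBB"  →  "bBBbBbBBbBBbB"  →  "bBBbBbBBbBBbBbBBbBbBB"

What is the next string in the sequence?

This is a Fibonacci-style word recurrence s(k) = s(k−1)·s(k−2): e.g. bB·B = bBB.
So term 8 is bBBbBbBBbBBbBbBBbBbBB·bBBbBbBBbBBbB.

bBBbBbBBbBBbBbBBbBbBBbBBbBbBBbBBbB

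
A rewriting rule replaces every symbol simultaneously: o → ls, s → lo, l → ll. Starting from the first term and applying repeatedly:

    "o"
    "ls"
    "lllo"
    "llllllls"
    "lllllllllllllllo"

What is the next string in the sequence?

llllllllllllllllllllllllllllllls

Replace each of the 16 characters of lllllllllllllllo in place — ll ll ll ll ll ll ll ll ll ll ll ll ll ll ll ls — and concatenate.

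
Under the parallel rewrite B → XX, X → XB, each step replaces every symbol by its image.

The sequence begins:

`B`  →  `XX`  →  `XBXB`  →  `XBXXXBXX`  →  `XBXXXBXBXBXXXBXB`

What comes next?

Replace each of the 16 characters of XBXXXBXBXBXXXBXB in place — XB XX XB XB XB XX XB XX XB XX XB XB XB XX XB XX — and concatenate.

XBXXXBXBXBXXXBXXXBXXXBXBXBXXXBXX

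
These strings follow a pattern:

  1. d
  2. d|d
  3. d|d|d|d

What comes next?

Each string is two copies of the previous one joined by '|'.
Doubling d|d|d|d with '|' between the halves:

d|d|d|d|d|d|d|d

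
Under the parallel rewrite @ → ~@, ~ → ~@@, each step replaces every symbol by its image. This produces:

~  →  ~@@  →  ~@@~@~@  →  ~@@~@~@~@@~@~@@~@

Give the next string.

Replace each of the 17 characters of ~@@~@~@~@@~@~@@~@ in place — ~@@ ~@ ~@ ~@@ ~@ ~@@ ~@ ~@@ ~@ ~@ ~@@ ~@ ~@@ ~@ ~@ ~@@ ~@ — and concatenate.

~@@~@~@~@@~@~@@~@~@@~@~@~@@~@~@@~@~@~@@~@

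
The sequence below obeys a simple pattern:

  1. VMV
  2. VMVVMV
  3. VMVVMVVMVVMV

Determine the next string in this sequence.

Every step duplicates the string.
One more doubling of VMVVMVVMVVMV gives the answer.

VMVVMVVMVVMVVMVVMVVMVVMV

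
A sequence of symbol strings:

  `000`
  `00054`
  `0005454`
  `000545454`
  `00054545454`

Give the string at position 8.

The strings grow by a fixed suffix 54 each time.
From 00054545454, 3 further steps: 00054545454 → 0005454545454 → 000545454545454 → (answer).

00054545454545454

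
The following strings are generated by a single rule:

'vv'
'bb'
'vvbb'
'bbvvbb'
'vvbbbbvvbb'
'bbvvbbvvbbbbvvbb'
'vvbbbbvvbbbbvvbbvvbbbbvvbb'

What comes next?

bbvvbbvvbbbbvvbbvvbbbbvvbbbbvvbbvvbbbbvvbb

From term 3 onward, concatenate the second-to-last term with the last: vv·bb = vvbb, bb·vvbb = bbvvbb, …
So term 8 is bbvvbbvvbbbbvvbb·vvbbbbvvbbbbvvbbvvbbbbvvbb.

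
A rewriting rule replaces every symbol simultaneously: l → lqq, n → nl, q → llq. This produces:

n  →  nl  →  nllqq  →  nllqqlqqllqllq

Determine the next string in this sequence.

Applying the rule to each of the 14 symbols of nllqqlqqllqllq gives the pieces nl lqq lqq llq llq lqq llq llq lqq lqq llq lqq lqq llq, which concatenate to the answer.

nllqqlqqllqllqlqqllqllqlqqlqqllqlqqlqqllq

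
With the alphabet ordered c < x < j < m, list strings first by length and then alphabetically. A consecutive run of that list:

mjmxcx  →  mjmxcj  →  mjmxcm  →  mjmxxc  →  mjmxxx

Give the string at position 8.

mjmxjc

Stepping forward 3 times from mjmxxx: mjmxxx → mjmxxj → mjmxxm, then the target.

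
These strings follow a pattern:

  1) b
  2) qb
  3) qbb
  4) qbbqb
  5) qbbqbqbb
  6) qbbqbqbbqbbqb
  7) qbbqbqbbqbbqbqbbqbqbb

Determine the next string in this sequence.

Each term (from the third on) is the previous term followed by the one before it: term 3 = qb·b = qbb.
The next term joins qbbqbqbbqbbqbqbbqbqbb and qbbqbqbbqbbqb.

qbbqbqbbqbbqbqbbqbqbbqbbqbqbbqbbqb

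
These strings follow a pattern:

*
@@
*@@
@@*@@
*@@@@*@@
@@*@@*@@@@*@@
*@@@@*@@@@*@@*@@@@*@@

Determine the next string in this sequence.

Each term (from the third on) is the two preceding terms concatenated in order: term 3 = *·@@ = *@@.
The next term joins @@*@@*@@@@*@@ and *@@@@*@@@@*@@*@@@@*@@.

@@*@@*@@@@*@@*@@@@*@@@@*@@*@@@@*@@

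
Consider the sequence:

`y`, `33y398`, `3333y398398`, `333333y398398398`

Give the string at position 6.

s(k+1) = 33·s(k)·398, so each term gains 33 as a prefix and 398 as a suffix.
From 333333y398398398, 2 further steps: 333333y398398398 → 33333333y398398398398 → (answer).

3333333333y398398398398398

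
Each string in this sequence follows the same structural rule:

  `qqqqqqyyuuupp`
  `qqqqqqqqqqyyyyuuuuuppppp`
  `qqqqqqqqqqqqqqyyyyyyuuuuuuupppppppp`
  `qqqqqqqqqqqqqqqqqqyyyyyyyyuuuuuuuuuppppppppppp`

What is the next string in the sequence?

qqqqqqqqqqqqqqqqqqqqqqyyyyyyyyyyuuuuuuuuuuupppppppppppppp

The n-th term is 4n+2 q's then 2n y's then 2n+1 u's then 3n-1 p's (n = 1, 2, …).
Setting n = 5 gives 22, 10, 11, 14 characters in each block.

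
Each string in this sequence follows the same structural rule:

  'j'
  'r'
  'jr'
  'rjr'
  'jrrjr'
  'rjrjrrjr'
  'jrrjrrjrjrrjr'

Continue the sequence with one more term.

This is a Fibonacci-style word recurrence s(k) = s(k−2)·s(k−1): e.g. j·r = jr.
So term 8 is rjrjrrjr·jrrjrrjrjrrjr.

rjrjrrjrjrrjrrjrjrrjr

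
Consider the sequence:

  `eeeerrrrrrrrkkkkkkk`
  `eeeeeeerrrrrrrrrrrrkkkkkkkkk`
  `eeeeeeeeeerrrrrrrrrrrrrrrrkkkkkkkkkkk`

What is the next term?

Term n consists of 3n-2 e's, followed by 4n r's, followed by 2n+3 k's, where the shown terms are n = 2, 3, 4.
At n = 5 the blocks have lengths 13, 20, 13.

eeeeeeeeeeeeerrrrrrrrrrrrrrrrrrrrkkkkkkkkkkkkk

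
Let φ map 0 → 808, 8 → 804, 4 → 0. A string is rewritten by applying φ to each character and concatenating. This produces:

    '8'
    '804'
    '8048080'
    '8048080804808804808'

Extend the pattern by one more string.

φ(8048080804808804808) expands symbol-by-symbol to 804 808 0 804 808 804 808 804 808 0 804 808 804 804 808 0 804 808 804; joining the 19 pieces gives the next term.

804808080480880480880480808048088048048080804808804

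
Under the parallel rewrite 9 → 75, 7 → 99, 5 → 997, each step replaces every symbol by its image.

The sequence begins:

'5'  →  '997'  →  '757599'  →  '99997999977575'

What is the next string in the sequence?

757575759975757575999999799997

φ(99997999977575) expands symbol-by-symbol to 75 75 75 75 99 75 75 75 75 99 99 997 99 997; joining the 14 pieces gives the next term.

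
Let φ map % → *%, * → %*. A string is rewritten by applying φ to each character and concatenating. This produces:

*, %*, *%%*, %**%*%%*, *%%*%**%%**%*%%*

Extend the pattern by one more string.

Rewriting the 16 symbols of *%%*%**%%**%*%%* one by one yields %* *% *% %* *% %* %* *% *% %* %* *% %* *% *% %*; concatenated:

%**%*%%**%%*%**%*%%*%**%%**%*%%*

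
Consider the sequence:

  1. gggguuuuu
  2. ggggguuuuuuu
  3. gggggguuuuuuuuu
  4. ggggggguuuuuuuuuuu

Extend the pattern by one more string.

gggggggguuuuuuuuuuuuu

Reading off run lengths: g runs 4, 5, 6, 7; u runs 5, 7, 9, 11 — each is linear in n, where the shown terms are n = 3, 4, 5, 6.
Setting n = 7 gives 8, 13 characters in each block.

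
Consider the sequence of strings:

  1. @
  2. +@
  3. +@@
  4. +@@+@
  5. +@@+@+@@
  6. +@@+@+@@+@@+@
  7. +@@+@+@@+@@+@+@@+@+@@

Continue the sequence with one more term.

From term 3 onward, concatenate the last term with the second-to-last: +@·@ = +@@, +@@·+@ = +@@+@, …
The next term joins +@@+@+@@+@@+@+@@+@+@@ and +@@+@+@@+@@+@.

+@@+@+@@+@@+@+@@+@+@@+@@+@+@@+@@+@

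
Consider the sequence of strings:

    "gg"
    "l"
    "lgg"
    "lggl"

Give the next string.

This is a Fibonacci-style word recurrence s(k) = s(k−1)·s(k−2): e.g. l·gg = lgg.
The next term joins lggl and lgg.

lggllgg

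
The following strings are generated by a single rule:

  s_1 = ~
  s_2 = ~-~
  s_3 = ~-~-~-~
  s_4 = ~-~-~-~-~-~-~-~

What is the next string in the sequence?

s(k+1) = s(k)·-·s(k) — each term doubles the last with '-' between the halves.
Doubling ~-~-~-~-~-~-~-~ with '-' between the halves:

~-~-~-~-~-~-~-~-~-~-~-~-~-~-~-~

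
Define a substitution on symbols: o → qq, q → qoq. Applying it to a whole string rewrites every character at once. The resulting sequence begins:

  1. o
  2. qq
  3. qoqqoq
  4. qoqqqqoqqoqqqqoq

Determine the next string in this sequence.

φ(qoqqqqoqqoqqqqoq) expands symbol-by-symbol to qoq qq qoq qoq qoq qoq qq qoq qoq qq qoq qoq qoq qoq qq qoq; joining the 16 pieces gives the next term.

qoqqqqoqqoqqoqqoqqqqoqqoqqqqoqqoqqoqqoqqqqoq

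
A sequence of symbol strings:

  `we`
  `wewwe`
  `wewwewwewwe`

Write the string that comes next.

Every step duplicates the string with 'w' between the halves.
Doubling wewwewwewwe with 'w' between the halves:

wewwewwewwewwewwewwewwe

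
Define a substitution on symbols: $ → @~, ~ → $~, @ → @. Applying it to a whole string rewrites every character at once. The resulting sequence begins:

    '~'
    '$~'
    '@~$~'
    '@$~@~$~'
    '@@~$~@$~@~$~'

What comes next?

Apply φ to @@~$~@$~@~$~ symbol by symbol: @→@, @→@, ~→$~, $→@~, ~→$~, @→@, $→@~, ~→$~, @→@, ~→$~, $→@~, ~→$~; joined: @ @ $~ @~ $~ @ @~ $~ @ $~ @~ $~.

@@$~@~$~@@~$~@$~@~$~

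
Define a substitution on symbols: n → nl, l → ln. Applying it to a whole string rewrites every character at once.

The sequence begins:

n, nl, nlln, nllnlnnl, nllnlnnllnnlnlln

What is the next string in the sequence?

nllnlnnllnnlnllnlnnlnllnnllnlnnl

Applying the rule to each of the 16 symbols of nllnlnnllnnlnlln gives the pieces nl ln ln nl ln nl nl ln ln nl nl ln nl ln ln nl, which concatenate to the answer.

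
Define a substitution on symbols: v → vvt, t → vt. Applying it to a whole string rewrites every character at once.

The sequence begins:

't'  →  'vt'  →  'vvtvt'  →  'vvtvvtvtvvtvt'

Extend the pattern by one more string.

Rewriting the 13 symbols of vvtvvtvtvvtvt one by one yields vvt vvt vt vvt vvt vt vvt vt vvt vvt vt vvt vt; concatenated:

vvtvvtvtvvtvvtvtvvtvtvvtvvtvtvvtvt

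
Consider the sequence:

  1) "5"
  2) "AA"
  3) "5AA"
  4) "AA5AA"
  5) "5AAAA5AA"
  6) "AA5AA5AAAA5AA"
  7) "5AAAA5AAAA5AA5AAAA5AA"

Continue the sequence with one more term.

Each term (from the third on) is the two preceding terms concatenated in order: term 3 = 5·AA = 5AA.
The next term joins AA5AA5AAAA5AA and 5AAAA5AAAA5AA5AAAA5AA.

AA5AA5AAAA5AA5AAAA5AAAA5AA5AAAA5AA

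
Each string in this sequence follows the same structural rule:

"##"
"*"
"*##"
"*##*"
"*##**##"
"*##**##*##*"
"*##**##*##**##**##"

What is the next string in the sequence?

*##**##*##**##**##*##**##*##*

This is a Fibonacci-style word recurrence s(k) = s(k−1)·s(k−2): e.g. *·## = *##.
So term 8 is *##**##*##**##**##·*##**##*##*.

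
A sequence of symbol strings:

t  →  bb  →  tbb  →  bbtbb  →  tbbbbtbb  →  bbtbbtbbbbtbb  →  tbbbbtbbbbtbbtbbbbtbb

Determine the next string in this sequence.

This is a Fibonacci-style word recurrence s(k) = s(k−2)·s(k−1): e.g. t·bb = tbb.
Continuing: bbtbbtbbbbtbb · tbbbbtbbbbtbbtbbbbtbb gives term 8.

bbtbbtbbbbtbbtbbbbtbbbbtbbtbbbbtbb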